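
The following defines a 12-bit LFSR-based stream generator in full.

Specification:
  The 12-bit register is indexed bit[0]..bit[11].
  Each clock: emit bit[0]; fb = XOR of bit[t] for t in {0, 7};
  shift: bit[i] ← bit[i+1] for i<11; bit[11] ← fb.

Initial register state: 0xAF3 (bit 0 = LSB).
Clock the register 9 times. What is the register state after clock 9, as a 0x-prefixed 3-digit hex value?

reg_0 = 0xAF3
clock 1: out=1, reg = 0x579
clock 2: out=1, reg = 0xABC
clock 3: out=0, reg = 0xD5E
clock 4: out=0, reg = 0x6AF
clock 5: out=1, reg = 0x357
clock 6: out=1, reg = 0x9AB
clock 7: out=1, reg = 0x4D5
clock 8: out=1, reg = 0x26A
clock 9: out=0, reg = 0x135

0x135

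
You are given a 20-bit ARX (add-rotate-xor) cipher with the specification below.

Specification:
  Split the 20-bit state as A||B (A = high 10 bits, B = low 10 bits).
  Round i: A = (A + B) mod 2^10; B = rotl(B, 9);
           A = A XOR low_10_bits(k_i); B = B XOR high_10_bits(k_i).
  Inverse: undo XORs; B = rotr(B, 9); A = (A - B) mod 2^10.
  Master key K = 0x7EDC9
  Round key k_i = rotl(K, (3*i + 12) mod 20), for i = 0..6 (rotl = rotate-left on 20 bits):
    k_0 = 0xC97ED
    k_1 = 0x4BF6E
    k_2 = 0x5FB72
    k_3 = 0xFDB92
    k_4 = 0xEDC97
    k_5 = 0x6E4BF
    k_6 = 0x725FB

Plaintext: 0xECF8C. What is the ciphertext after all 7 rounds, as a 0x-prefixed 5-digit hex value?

s_0 = plaintext = 0xECF8C
s_1 = Round(s_0, k_0) = 0x34AE3
s_2 = Round(s_1, k_1) = 0x36E5E
s_3 = Round(s_2, k_2) = 0x12C51
s_4 = Round(s_3, k_3) = 0xC39DE
s_5 = Round(s_4, k_4) = 0x1EF58
s_6 = Round(s_5, k_5) = 0xDB015
s_7 = Round(s_6, k_6) = 0x9EBC3

0x9EBC3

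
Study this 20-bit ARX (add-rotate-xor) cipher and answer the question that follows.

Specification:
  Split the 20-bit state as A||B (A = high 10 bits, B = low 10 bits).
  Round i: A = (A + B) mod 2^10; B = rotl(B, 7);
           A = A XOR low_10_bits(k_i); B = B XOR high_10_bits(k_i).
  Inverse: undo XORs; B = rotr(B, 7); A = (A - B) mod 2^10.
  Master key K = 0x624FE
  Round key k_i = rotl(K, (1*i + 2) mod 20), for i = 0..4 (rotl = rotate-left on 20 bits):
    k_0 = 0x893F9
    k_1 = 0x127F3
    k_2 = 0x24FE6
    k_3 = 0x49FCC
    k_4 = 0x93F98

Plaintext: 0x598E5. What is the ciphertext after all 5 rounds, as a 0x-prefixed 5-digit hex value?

0x08465

s_0 = plaintext = 0x598E5
s_1 = Round(s_0, k_0) = 0x6C8B8
s_2 = Round(s_1, k_1) = 0x6645E
s_3 = Round(s_2, k_2) = 0x84798
s_4 = Round(s_3, k_3) = 0x99554
s_5 = Round(s_4, k_4) = 0x08465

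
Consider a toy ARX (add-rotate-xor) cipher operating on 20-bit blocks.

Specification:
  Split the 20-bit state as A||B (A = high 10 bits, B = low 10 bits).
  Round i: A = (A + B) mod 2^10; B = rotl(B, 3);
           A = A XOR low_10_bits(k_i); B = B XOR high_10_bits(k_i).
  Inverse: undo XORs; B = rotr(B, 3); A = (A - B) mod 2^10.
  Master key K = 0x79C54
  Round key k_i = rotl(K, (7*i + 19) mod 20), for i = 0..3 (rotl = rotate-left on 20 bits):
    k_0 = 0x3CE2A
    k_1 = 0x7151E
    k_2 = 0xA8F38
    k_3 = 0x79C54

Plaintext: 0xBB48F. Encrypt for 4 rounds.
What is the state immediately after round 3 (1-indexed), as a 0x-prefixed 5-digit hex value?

s_0 = plaintext = 0xBB48F
s_1 = Round(s_0, k_0) = 0x5588A
s_2 = Round(s_1, k_1) = 0x3F994
s_3 = Round(s_2, k_2) = 0x6AA00
s_4 = Round(s_3, k_3) = 0xFF9E3

0x6AA00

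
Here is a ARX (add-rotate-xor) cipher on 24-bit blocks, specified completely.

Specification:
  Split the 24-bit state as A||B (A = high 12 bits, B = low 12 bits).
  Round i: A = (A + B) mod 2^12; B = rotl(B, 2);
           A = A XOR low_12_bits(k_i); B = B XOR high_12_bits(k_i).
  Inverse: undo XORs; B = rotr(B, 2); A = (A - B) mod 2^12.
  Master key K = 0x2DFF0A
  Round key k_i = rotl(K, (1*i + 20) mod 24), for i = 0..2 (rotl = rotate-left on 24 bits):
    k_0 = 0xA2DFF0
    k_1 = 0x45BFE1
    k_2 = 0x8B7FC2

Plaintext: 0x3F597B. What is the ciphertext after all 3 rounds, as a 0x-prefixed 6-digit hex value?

s_0 = plaintext = 0x3F597B
s_1 = Round(s_0, k_0) = 0x280FC3
s_2 = Round(s_1, k_1) = 0xDA2B54
s_3 = Round(s_2, k_2) = 0x7345E5

0x7345E5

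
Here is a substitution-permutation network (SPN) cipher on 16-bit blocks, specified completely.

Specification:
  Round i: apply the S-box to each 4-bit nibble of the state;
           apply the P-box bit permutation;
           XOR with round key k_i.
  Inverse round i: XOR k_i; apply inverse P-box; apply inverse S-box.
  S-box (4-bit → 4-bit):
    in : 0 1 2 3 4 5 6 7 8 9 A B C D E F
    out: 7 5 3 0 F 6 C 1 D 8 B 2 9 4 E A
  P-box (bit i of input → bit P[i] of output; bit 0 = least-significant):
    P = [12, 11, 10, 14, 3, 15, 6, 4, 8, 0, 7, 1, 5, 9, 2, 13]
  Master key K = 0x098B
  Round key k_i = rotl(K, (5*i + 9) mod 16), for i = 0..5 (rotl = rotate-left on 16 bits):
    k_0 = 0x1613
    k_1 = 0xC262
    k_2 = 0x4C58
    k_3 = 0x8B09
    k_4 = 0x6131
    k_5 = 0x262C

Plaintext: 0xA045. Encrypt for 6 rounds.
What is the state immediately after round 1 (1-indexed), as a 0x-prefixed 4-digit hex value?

0xB9EA

s_0 = plaintext = 0xA045
s_1 = Round(s_0, k_0) = 0xB9EA
s_2 = Round(s_1, k_1) = 0x1830
s_3 = Round(s_2, k_2) = 0x51FE
s_4 = Round(s_3, k_3) = 0x449D
s_5 = Round(s_4, k_4) = 0x4686
s_6 = Round(s_5, k_5) = 0x40D2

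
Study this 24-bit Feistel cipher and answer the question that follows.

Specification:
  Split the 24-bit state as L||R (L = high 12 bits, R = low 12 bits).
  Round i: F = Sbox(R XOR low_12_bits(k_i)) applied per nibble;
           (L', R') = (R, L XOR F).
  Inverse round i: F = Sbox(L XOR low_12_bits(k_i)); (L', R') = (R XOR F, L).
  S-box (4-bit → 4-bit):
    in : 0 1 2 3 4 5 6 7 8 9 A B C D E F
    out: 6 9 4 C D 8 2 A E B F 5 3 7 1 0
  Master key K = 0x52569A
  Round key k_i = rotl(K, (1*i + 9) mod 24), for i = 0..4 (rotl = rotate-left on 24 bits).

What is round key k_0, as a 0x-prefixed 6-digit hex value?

K = 0x52569A
k_0 = rotl(K, (1*0+9) mod 24) = rotl(K, 9) = 0xAD34A4

0xAD34A4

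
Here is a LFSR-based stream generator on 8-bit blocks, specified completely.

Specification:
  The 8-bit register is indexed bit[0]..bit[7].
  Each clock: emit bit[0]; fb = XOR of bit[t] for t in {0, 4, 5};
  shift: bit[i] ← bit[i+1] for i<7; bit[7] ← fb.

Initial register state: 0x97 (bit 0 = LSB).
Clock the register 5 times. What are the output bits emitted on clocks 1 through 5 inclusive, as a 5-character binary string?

11101

reg_0 = 0x97
clock 1: out=1, reg = 0x4B
clock 2: out=1, reg = 0xA5
clock 3: out=1, reg = 0x52
clock 4: out=0, reg = 0xA9
clock 5: out=1, reg = 0x54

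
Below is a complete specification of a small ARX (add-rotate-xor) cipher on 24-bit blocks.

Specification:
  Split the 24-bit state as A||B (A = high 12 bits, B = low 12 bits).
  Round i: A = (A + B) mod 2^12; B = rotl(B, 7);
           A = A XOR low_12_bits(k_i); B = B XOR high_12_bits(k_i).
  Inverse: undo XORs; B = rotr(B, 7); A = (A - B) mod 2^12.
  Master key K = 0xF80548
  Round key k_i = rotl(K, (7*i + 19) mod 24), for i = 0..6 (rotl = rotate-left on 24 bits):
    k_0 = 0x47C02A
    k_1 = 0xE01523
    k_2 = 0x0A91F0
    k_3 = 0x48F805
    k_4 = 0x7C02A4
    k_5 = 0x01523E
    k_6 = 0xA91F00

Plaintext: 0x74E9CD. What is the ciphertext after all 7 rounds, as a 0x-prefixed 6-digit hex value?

s_0 = plaintext = 0x74E9CD
s_1 = Round(s_0, k_0) = 0x1312B2
s_2 = Round(s_1, k_1) = 0x6C0714
s_3 = Round(s_2, k_2) = 0xC24A91
s_4 = Round(s_3, k_3) = 0xEB0C5B
s_5 = Round(s_4, k_4) = 0x9AFA22
s_6 = Round(s_5, k_5) = 0x1EF144
s_7 = Round(s_6, k_6) = 0xC3389B

0xC3389B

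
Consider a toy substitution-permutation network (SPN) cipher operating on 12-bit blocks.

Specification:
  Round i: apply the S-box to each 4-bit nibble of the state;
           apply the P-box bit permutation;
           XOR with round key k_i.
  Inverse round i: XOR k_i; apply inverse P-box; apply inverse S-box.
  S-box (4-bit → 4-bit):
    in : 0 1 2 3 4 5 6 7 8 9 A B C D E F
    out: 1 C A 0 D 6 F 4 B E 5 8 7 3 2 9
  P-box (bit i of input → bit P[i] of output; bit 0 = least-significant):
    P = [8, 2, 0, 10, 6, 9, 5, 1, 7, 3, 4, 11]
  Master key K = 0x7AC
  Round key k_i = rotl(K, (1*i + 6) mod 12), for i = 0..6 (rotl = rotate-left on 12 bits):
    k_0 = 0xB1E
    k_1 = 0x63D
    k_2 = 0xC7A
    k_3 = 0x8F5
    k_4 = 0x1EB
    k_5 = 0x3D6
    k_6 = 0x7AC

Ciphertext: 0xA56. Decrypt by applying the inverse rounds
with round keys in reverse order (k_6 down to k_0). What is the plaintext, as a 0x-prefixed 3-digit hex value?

s_0 = ciphertext = 0xA56
s_1 = InvRound(s_0, k_6) = 0x64F
s_2 = InvRound(s_1, k_5) = 0xC34
s_3 = InvRound(s_2, k_4) = 0x6F6
s_4 = InvRound(s_3, k_3) = 0xB21
s_5 = InvRound(s_4, k_2) = 0x584
s_6 = InvRound(s_5, k_1) = 0xC5A
s_7 = InvRound(s_6, k_0) = 0x3D8

0x3D8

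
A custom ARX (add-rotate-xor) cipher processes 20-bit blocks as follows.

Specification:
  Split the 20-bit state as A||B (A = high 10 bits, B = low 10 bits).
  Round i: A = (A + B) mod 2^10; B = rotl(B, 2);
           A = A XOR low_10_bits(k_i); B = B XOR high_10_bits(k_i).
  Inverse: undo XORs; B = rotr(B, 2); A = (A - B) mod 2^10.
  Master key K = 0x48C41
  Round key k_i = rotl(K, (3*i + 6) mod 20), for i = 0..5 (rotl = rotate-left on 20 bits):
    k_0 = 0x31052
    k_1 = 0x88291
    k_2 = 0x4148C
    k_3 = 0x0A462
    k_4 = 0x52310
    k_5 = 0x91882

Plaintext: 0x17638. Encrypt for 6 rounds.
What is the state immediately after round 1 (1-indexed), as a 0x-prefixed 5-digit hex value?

s_0 = plaintext = 0x17638
s_1 = Round(s_0, k_0) = 0xB1C26
s_2 = Round(s_1, k_1) = 0x1F2B8
s_3 = Round(s_2, k_2) = 0xEE3E7
s_4 = Round(s_3, k_3) = 0xFF7B6
s_5 = Round(s_4, k_4) = 0x28F93
s_6 = Round(s_5, k_5) = 0x2D009

0xB1C26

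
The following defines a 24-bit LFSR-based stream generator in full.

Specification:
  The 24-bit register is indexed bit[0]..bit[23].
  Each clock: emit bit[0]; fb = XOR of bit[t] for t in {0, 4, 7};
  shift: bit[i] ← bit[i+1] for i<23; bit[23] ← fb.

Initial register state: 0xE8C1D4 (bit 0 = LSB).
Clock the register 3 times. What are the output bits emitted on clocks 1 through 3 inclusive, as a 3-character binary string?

reg_0 = 0xE8C1D4
clock 1: out=0, reg = 0x7460EA
clock 2: out=0, reg = 0xBA3075
clock 3: out=1, reg = 0x5D183A

001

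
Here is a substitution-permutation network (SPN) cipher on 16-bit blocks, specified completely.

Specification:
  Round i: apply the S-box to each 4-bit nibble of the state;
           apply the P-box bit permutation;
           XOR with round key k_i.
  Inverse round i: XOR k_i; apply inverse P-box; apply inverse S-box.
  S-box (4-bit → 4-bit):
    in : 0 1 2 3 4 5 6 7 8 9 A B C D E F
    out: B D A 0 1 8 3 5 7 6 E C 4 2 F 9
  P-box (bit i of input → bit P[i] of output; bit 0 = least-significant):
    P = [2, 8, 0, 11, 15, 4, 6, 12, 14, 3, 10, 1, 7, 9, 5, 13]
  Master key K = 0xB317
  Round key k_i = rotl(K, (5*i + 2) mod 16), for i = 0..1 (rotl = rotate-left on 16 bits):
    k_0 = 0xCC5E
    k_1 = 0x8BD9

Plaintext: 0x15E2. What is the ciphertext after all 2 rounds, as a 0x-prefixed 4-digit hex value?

0x9B2A

s_0 = plaintext = 0x15E2
s_1 = Round(s_0, k_0) = 0x75AC
s_2 = Round(s_1, k_1) = 0x9B2A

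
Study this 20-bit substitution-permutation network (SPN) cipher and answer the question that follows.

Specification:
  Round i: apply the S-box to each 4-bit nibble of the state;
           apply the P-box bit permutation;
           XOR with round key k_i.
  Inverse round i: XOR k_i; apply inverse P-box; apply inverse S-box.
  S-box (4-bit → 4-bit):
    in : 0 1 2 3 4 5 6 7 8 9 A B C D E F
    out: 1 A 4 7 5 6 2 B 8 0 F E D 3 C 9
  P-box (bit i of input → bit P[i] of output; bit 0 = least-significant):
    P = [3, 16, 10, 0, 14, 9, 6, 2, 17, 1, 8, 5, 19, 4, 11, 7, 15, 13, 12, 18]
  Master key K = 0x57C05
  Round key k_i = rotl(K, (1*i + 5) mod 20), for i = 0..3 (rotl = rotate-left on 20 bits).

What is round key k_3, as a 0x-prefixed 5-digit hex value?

0xC0557

K = 0x57C05
k_0 = rotl(K, (1*0+5) mod 20) = rotl(K, 5) = 0xF80AA
k_1 = rotl(K, (1*1+5) mod 20) = rotl(K, 6) = 0xF0155
k_2 = rotl(K, (1*2+5) mod 20) = rotl(K, 7) = 0xE02AB
k_3 = rotl(K, (1*3+5) mod 20) = rotl(K, 8) = 0xC0557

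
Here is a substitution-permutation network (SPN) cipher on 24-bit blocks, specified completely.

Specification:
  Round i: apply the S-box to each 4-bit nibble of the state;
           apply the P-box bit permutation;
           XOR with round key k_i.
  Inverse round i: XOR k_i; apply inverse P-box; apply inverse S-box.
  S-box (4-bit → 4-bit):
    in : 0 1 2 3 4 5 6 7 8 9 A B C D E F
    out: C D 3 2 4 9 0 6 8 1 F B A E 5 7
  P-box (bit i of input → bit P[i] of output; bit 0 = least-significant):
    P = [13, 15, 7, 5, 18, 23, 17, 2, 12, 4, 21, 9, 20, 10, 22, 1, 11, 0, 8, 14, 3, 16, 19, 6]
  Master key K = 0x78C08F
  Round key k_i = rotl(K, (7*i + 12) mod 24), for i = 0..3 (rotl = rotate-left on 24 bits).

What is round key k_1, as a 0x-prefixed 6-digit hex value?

K = 0x78C08F
k_0 = rotl(K, (7*0+12) mod 24) = rotl(K, 12) = 0x08F78C
k_1 = rotl(K, (7*1+12) mod 24) = rotl(K, 19) = 0x7BC604

0x7BC604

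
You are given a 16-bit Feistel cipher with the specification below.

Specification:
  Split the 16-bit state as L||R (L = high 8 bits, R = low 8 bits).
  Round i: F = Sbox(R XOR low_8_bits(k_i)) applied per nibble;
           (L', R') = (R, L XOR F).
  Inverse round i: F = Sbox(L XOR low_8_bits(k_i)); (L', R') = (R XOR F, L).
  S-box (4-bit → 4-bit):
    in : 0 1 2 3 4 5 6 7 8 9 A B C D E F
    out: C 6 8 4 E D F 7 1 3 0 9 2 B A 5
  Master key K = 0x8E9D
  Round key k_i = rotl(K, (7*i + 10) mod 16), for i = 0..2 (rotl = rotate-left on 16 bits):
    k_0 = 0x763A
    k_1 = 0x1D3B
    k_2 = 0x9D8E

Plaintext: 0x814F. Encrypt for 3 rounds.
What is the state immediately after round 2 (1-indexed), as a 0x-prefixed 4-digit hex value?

0xFC68

s_0 = plaintext = 0x814F
s_1 = Round(s_0, k_0) = 0x4FFC
s_2 = Round(s_1, k_1) = 0xFC68
s_3 = Round(s_2, k_2) = 0x6853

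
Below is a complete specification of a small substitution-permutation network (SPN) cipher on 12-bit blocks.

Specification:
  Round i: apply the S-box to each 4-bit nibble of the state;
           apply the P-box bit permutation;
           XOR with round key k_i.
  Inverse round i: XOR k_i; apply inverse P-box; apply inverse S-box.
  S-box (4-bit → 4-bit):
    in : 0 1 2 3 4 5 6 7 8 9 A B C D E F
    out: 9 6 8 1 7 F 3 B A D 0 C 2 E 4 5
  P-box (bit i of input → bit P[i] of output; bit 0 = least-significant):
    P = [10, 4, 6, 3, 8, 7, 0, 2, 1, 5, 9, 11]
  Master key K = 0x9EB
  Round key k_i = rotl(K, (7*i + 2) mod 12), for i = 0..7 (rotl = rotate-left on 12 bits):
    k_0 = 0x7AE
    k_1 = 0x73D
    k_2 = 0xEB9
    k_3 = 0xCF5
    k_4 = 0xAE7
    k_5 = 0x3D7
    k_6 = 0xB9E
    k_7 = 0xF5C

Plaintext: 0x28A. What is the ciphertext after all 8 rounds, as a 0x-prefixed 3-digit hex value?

0xAFF

s_0 = plaintext = 0x28A
s_1 = Round(s_0, k_0) = 0xF2A
s_2 = Round(s_1, k_1) = 0x53B
s_3 = Round(s_2, k_2) = 0x5D3
s_4 = Round(s_3, k_3) = 0x252
s_5 = Round(s_4, k_4) = 0x36A
s_6 = Round(s_5, k_5) = 0x255
s_7 = Round(s_6, k_6) = 0x643
s_8 = Round(s_7, k_7) = 0xAFF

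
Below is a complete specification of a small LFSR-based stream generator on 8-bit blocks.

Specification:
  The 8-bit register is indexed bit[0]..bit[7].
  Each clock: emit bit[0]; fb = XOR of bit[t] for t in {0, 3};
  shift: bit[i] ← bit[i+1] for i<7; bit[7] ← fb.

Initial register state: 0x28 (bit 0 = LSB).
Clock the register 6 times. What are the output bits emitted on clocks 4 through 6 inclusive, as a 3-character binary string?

reg_0 = 0x28
clock 1: out=0, reg = 0x94
clock 2: out=0, reg = 0x4A
clock 3: out=0, reg = 0xA5
clock 4: out=1, reg = 0xD2
clock 5: out=0, reg = 0x69
clock 6: out=1, reg = 0x34

101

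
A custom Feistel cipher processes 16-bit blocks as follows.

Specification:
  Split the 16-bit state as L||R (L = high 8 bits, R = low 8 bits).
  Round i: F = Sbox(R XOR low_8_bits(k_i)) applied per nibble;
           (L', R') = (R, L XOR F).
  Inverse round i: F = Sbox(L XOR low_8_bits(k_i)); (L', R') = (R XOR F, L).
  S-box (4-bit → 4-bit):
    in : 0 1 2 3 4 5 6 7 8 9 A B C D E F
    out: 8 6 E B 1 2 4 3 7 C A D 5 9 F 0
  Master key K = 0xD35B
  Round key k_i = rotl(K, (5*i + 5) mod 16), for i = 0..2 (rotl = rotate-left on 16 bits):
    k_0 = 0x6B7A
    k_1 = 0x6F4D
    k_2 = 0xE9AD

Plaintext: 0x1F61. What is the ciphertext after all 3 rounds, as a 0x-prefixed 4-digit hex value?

0xD147

s_0 = plaintext = 0x1F61
s_1 = Round(s_0, k_0) = 0x6172
s_2 = Round(s_1, k_1) = 0x72D1
s_3 = Round(s_2, k_2) = 0xD147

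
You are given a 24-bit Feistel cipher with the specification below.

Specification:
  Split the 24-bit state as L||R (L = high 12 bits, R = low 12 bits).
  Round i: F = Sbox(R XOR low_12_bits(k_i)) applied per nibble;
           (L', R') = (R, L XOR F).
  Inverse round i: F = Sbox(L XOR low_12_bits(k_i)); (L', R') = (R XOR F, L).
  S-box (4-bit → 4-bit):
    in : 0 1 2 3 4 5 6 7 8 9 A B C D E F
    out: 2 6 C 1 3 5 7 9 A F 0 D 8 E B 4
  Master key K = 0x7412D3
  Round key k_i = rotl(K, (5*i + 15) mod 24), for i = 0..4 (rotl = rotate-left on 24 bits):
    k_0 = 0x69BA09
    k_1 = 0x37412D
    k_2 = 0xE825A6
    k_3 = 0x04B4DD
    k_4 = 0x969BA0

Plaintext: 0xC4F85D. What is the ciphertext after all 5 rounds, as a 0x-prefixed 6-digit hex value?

0x1DFD36

s_0 = plaintext = 0xC4F85D
s_1 = Round(s_0, k_0) = 0x85D01C
s_2 = Round(s_1, k_1) = 0x01CE4B
s_3 = Round(s_2, k_2) = 0xE4BDA2
s_4 = Round(s_3, k_3) = 0xDA21DF
s_5 = Round(s_4, k_4) = 0x1DFD36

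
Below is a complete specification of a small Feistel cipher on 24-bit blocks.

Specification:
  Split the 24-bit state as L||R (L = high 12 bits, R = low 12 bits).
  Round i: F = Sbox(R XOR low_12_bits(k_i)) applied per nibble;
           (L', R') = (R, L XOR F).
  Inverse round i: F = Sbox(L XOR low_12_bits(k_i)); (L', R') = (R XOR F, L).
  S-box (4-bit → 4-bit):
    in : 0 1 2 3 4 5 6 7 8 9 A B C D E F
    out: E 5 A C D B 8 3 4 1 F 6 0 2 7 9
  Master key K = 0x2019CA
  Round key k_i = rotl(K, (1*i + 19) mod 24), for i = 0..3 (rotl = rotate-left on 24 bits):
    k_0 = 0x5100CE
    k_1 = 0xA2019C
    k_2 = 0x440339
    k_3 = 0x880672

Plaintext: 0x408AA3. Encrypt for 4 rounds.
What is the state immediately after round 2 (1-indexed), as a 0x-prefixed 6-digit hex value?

s_0 = plaintext = 0x408AA3
s_1 = Round(s_0, k_0) = 0xAA3B8A
s_2 = Round(s_1, k_1) = 0xB8A5FB
s_3 = Round(s_2, k_2) = 0x5FB380
s_4 = Round(s_3, k_3) = 0x380E61

0xB8A5FB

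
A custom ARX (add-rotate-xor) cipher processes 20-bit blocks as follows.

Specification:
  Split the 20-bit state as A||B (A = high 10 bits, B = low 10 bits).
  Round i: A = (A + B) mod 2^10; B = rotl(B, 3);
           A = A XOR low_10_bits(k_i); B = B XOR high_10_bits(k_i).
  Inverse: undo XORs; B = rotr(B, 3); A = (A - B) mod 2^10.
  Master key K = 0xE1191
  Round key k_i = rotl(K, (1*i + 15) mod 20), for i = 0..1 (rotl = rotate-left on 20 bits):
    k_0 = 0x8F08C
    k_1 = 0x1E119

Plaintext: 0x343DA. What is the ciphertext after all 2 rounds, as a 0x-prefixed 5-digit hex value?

s_0 = plaintext = 0x343DA
s_1 = Round(s_0, k_0) = 0x098EB
s_2 = Round(s_1, k_1) = 0x02321

0x02321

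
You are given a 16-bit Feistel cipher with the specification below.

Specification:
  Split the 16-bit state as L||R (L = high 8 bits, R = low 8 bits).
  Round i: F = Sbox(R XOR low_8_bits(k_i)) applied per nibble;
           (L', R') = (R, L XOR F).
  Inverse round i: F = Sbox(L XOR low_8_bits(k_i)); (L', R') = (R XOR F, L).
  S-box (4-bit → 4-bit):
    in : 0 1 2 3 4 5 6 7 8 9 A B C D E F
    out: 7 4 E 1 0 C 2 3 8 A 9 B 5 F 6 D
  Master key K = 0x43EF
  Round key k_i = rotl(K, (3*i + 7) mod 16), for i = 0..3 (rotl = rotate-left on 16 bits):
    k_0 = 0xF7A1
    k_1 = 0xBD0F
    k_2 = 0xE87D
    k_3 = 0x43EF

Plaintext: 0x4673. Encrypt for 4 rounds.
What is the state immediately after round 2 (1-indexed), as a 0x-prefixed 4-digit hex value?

s_0 = plaintext = 0x4673
s_1 = Round(s_0, k_0) = 0x73B8
s_2 = Round(s_1, k_1) = 0xB8C0
s_3 = Round(s_2, k_2) = 0xC007
s_4 = Round(s_3, k_3) = 0x07A8

0xB8C0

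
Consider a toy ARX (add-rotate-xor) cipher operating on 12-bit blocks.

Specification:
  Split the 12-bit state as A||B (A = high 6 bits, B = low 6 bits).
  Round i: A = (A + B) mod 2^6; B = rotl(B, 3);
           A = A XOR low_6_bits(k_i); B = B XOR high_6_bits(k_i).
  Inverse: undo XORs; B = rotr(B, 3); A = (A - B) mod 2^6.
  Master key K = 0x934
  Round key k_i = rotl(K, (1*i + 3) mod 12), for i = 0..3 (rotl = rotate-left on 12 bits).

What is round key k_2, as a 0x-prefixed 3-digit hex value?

0x692

K = 0x934
k_0 = rotl(K, (1*0+3) mod 12) = rotl(K, 3) = 0x9A4
k_1 = rotl(K, (1*1+3) mod 12) = rotl(K, 4) = 0x349
k_2 = rotl(K, (1*2+3) mod 12) = rotl(K, 5) = 0x692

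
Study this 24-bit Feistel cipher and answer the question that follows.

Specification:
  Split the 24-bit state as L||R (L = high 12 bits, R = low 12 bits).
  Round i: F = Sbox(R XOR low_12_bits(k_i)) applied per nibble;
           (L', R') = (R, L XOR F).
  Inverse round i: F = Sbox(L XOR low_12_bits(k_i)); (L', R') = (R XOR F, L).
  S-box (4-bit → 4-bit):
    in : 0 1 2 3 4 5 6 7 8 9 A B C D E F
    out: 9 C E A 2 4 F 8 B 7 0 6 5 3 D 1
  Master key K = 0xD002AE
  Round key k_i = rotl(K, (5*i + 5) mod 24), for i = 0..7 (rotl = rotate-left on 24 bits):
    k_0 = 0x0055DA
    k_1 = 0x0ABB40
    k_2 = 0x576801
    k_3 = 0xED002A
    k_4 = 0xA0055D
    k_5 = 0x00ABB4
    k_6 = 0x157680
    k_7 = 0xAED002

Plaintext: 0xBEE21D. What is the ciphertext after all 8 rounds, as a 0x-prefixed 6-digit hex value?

s_0 = plaintext = 0xBEE21D
s_1 = Round(s_0, k_0) = 0x21D3B6
s_2 = Round(s_1, k_1) = 0x3B6902
s_3 = Round(s_2, k_2) = 0x902F2C
s_4 = Round(s_3, k_3) = 0xF2C89D
s_5 = Round(s_4, k_4) = 0x89DC75
s_6 = Round(s_5, k_5) = 0xC750C1
s_7 = Round(s_6, k_6) = 0x0C1359
s_8 = Round(s_7, k_7) = 0x359A87

0x359A87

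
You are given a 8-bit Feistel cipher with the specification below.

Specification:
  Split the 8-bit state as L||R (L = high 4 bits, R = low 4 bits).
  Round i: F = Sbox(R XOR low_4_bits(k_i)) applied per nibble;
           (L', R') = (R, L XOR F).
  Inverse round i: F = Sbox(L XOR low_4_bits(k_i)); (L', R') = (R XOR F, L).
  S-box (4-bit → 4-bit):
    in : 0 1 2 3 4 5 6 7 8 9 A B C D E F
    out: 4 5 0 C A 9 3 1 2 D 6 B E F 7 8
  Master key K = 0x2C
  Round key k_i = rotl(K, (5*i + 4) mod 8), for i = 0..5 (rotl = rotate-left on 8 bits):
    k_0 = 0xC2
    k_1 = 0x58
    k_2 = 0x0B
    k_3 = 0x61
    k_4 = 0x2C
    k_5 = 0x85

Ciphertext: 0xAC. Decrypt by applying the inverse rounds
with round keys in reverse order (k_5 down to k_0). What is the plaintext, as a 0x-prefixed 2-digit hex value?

s_0 = ciphertext = 0xAC
s_1 = InvRound(s_0, k_5) = 0x4A
s_2 = InvRound(s_1, k_4) = 0x84
s_3 = InvRound(s_2, k_3) = 0x98
s_4 = InvRound(s_3, k_2) = 0x89
s_5 = InvRound(s_4, k_1) = 0xD8
s_6 = InvRound(s_5, k_0) = 0x0D

0x0D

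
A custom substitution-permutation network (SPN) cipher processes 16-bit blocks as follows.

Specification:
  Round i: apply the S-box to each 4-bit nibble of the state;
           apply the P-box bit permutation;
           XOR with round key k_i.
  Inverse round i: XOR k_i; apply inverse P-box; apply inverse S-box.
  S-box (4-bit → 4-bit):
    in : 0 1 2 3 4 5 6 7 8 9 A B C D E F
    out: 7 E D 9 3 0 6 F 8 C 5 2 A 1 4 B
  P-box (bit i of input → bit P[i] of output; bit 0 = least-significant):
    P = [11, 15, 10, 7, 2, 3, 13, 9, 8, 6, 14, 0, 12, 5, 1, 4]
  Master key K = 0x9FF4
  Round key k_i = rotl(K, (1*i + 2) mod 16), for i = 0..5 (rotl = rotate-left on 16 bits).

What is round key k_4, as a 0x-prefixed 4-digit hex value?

0xFD27

K = 0x9FF4
k_0 = rotl(K, (1*0+2) mod 16) = rotl(K, 2) = 0x7FD2
k_1 = rotl(K, (1*1+2) mod 16) = rotl(K, 3) = 0xFFA4
k_2 = rotl(K, (1*2+2) mod 16) = rotl(K, 4) = 0xFF49
k_3 = rotl(K, (1*3+2) mod 16) = rotl(K, 5) = 0xFE93
k_4 = rotl(K, (1*4+2) mod 16) = rotl(K, 6) = 0xFD27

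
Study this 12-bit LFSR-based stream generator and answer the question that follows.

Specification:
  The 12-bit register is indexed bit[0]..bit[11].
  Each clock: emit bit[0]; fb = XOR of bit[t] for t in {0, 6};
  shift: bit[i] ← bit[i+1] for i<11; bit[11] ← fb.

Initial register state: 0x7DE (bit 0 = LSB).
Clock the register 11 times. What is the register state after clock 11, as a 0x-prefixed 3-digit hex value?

reg_0 = 0x7DE
clock 1: out=0, reg = 0xBEF
clock 2: out=1, reg = 0x5F7
clock 3: out=1, reg = 0x2FB
clock 4: out=1, reg = 0x17D
clock 5: out=1, reg = 0x0BE
clock 6: out=0, reg = 0x05F
clock 7: out=1, reg = 0x02F
clock 8: out=1, reg = 0x817
clock 9: out=1, reg = 0xC0B
clock 10: out=1, reg = 0xE05
clock 11: out=1, reg = 0xF02

0xF02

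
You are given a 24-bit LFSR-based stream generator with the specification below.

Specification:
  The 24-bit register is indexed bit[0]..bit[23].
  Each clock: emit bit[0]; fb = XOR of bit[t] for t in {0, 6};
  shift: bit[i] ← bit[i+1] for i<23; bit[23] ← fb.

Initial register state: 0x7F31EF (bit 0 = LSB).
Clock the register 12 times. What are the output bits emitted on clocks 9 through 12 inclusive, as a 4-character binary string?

reg_0 = 0x7F31EF
clock 1: out=1, reg = 0x3F98F7
clock 2: out=1, reg = 0x1FCC7B
clock 3: out=1, reg = 0x0FE63D
clock 4: out=1, reg = 0x87F31E
clock 5: out=0, reg = 0x43F98F
clock 6: out=1, reg = 0xA1FCC7
clock 7: out=1, reg = 0x50FE63
clock 8: out=1, reg = 0x287F31
clock 9: out=1, reg = 0x943F98
clock 10: out=0, reg = 0x4A1FCC
clock 11: out=0, reg = 0xA50FE6
clock 12: out=0, reg = 0xD287F3

1000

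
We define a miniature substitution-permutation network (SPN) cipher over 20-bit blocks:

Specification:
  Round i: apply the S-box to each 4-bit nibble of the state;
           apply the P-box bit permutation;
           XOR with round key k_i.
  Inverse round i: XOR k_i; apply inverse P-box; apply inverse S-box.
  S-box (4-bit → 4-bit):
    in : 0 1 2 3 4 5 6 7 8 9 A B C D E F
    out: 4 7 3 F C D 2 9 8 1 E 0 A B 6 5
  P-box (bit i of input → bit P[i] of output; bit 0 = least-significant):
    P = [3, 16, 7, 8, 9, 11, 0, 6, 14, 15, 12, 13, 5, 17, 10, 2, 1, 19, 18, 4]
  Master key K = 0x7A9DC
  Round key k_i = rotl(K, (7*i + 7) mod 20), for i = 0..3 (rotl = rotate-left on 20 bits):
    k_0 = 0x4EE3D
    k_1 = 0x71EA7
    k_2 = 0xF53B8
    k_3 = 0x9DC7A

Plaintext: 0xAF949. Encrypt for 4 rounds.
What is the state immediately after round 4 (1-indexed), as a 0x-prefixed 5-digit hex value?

0x8A04F

s_0 = plaintext = 0xAF949
s_1 = Round(s_0, k_0) = 0x8AA44
s_2 = Round(s_1, k_1) = 0x5AB72
s_3 = Round(s_2, k_2) = 0x855E6
s_4 = Round(s_3, k_3) = 0x8A04F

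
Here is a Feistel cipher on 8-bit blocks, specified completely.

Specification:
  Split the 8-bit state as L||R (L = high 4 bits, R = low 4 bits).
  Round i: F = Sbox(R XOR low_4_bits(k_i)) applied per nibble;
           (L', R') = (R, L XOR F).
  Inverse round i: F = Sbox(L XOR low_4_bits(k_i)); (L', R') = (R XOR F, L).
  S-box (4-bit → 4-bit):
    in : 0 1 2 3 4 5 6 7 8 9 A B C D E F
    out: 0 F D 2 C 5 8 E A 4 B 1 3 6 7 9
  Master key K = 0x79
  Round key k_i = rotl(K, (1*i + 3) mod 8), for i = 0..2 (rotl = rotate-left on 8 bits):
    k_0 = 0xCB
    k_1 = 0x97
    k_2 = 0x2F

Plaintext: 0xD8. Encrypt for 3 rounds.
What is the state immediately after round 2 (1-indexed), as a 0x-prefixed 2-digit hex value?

0xF2

s_0 = plaintext = 0xD8
s_1 = Round(s_0, k_0) = 0x8F
s_2 = Round(s_1, k_1) = 0xF2
s_3 = Round(s_2, k_2) = 0x29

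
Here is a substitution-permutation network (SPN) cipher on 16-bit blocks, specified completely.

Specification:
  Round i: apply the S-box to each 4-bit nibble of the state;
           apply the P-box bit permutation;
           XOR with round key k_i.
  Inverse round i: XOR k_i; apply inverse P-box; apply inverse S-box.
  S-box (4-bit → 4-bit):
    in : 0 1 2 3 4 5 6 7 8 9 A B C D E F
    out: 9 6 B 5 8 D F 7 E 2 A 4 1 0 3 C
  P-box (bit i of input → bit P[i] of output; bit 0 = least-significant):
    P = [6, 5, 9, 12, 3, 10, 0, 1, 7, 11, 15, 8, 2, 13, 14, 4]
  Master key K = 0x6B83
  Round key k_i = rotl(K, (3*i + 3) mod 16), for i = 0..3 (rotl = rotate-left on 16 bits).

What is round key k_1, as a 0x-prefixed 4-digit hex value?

0xE0DA

K = 0x6B83
k_0 = rotl(K, (3*0+3) mod 16) = rotl(K, 3) = 0x5C1B
k_1 = rotl(K, (3*1+3) mod 16) = rotl(K, 6) = 0xE0DA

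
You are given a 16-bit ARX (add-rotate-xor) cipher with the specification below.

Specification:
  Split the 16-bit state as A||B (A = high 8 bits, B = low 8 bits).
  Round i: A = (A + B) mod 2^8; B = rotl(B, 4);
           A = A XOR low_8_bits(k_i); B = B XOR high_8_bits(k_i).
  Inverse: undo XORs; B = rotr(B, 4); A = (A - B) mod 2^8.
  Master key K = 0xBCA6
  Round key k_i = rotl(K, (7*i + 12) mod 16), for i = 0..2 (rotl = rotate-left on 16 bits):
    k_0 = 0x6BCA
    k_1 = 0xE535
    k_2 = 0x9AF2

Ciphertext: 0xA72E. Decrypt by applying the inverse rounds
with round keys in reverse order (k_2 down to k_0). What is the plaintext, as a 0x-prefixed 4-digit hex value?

0x8718

s_0 = ciphertext = 0xA72E
s_1 = InvRound(s_0, k_2) = 0x0A4B
s_2 = InvRound(s_1, k_1) = 0x55EA
s_3 = InvRound(s_2, k_0) = 0x8718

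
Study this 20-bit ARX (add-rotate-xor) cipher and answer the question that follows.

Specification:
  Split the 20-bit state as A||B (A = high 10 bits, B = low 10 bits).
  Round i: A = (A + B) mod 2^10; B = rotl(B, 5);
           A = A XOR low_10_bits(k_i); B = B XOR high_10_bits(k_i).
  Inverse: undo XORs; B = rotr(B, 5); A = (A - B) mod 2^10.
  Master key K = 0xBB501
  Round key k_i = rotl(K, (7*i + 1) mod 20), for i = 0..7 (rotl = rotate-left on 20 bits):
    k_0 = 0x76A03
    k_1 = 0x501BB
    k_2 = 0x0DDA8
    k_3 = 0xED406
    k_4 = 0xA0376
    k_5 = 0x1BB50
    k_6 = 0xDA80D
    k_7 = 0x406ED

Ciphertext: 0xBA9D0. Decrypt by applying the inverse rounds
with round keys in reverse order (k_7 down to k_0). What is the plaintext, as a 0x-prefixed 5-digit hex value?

s_0 = ciphertext = 0xBA9D0
s_1 = InvRound(s_0, k_7) = 0x78626
s_2 = InvRound(s_1, k_6) = 0x1898A
s_3 = InvRound(s_2, k_5) = 0xA8C8F
s_4 = InvRound(s_3, k_4) = 0xF95F0
s_5 = InvRound(s_4, k_3) = 0xCC4B2
s_6 = InvRound(s_5, k_2) = 0x7D4A4
s_7 = InvRound(s_6, k_1) = 0xEFC8F
s_8 = InvRound(s_7, k_0) = 0xC4AAA

0xC4AAA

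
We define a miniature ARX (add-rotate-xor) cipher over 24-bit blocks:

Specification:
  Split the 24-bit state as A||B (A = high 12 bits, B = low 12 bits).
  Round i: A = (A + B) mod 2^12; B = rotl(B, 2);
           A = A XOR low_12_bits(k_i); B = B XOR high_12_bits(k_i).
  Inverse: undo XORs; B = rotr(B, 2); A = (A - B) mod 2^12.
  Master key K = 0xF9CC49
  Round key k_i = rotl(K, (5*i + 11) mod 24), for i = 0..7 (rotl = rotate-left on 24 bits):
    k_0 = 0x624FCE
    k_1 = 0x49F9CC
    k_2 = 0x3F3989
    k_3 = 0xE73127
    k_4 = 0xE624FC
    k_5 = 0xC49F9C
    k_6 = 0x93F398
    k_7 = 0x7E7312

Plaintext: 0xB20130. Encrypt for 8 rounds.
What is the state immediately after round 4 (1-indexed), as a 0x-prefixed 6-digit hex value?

0x687140

s_0 = plaintext = 0xB20130
s_1 = Round(s_0, k_0) = 0x39E2E4
s_2 = Round(s_1, k_1) = 0xF4EF0F
s_3 = Round(s_2, k_2) = 0x7D4FCC
s_4 = Round(s_3, k_3) = 0x687140
s_5 = Round(s_4, k_4) = 0x33BB62
s_6 = Round(s_5, k_5) = 0x1011C3
s_7 = Round(s_6, k_6) = 0x15CE33
s_8 = Round(s_7, k_7) = 0xC9DF28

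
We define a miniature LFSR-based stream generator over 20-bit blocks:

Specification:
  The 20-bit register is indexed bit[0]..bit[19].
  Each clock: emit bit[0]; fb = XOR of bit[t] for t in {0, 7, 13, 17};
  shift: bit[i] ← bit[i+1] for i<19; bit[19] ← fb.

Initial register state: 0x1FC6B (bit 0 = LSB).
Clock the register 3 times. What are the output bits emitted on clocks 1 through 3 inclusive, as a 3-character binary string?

reg_0 = 0x1FC6B
clock 1: out=1, reg = 0x0FE35
clock 2: out=1, reg = 0x07F1A
clock 3: out=0, reg = 0x83F8D

110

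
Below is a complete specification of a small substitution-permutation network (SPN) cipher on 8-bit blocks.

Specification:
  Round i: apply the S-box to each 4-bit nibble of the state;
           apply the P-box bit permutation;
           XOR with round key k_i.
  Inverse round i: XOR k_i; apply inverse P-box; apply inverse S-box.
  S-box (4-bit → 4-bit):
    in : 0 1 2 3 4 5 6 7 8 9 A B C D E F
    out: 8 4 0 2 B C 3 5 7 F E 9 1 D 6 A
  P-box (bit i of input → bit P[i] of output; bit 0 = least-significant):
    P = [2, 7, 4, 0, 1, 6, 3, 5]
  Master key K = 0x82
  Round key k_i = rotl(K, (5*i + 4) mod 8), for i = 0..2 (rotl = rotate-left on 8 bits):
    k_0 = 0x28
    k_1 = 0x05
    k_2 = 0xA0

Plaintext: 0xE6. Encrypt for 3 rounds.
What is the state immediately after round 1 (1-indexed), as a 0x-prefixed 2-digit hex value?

s_0 = plaintext = 0xE6
s_1 = Round(s_0, k_0) = 0xE4
s_2 = Round(s_1, k_1) = 0xC8
s_3 = Round(s_2, k_2) = 0x36

0xE4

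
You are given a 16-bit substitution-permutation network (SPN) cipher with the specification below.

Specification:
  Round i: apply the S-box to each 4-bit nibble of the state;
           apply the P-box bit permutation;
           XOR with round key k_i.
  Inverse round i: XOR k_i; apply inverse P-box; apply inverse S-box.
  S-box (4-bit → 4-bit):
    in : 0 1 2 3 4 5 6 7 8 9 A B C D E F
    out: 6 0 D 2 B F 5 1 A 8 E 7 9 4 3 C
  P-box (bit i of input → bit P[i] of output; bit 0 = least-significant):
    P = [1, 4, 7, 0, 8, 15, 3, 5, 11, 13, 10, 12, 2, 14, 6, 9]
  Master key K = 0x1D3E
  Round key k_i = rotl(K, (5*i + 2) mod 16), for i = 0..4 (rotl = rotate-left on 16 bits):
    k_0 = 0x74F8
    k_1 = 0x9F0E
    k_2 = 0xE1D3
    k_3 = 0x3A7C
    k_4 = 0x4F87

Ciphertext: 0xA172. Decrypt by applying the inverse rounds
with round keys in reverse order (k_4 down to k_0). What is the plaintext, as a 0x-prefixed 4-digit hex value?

s_0 = ciphertext = 0xA172
s_1 = InvRound(s_0, k_4) = 0x5B8A
s_2 = InvRound(s_1, k_3) = 0xB3CB
s_3 = InvRound(s_2, k_2) = 0x89D3
s_4 = InvRound(s_3, k_1) = 0x2FDA
s_5 = InvRound(s_4, k_0) = 0x8CC7

0x8CC7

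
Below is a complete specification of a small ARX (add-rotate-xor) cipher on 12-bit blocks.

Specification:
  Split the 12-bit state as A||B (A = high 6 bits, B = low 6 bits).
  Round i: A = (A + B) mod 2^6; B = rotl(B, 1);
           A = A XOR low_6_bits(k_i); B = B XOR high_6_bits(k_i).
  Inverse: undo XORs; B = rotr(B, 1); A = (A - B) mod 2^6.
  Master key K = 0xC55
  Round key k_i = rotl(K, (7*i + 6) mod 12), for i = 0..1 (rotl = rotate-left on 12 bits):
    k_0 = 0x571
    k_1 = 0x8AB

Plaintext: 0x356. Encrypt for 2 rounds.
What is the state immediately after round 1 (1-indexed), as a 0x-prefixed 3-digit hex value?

0x4B9

s_0 = plaintext = 0x356
s_1 = Round(s_0, k_0) = 0x4B9
s_2 = Round(s_1, k_1) = 0x811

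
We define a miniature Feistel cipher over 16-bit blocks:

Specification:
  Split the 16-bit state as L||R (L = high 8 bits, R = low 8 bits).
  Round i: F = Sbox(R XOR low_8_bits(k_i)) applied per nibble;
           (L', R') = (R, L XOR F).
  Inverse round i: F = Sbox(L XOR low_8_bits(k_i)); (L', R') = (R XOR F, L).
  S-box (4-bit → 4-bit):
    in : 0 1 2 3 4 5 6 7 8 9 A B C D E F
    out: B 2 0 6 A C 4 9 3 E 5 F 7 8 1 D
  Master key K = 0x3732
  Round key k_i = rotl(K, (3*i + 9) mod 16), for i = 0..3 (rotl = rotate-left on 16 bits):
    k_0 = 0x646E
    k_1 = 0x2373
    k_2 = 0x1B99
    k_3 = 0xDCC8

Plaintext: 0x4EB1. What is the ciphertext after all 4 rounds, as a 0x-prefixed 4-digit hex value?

s_0 = plaintext = 0x4EB1
s_1 = Round(s_0, k_0) = 0xB1C3
s_2 = Round(s_1, k_1) = 0xC34A
s_3 = Round(s_2, k_2) = 0x4A45
s_4 = Round(s_3, k_3) = 0x4572

0x4572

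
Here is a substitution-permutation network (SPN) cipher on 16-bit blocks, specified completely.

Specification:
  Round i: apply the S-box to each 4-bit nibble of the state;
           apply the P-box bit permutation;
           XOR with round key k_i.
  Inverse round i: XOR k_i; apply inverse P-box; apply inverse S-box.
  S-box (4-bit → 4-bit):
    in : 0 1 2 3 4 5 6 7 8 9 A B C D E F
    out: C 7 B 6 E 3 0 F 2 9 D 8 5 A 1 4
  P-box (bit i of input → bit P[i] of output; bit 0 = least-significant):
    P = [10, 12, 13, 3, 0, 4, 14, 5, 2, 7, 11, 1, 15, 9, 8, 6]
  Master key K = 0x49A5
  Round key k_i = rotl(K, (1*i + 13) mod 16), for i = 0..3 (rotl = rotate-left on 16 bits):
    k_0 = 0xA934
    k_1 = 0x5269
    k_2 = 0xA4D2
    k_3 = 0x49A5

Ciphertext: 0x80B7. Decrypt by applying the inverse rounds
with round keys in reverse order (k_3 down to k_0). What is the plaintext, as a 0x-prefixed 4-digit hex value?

0x1832

s_0 = ciphertext = 0x80B7
s_1 = InvRound(s_0, k_3) = 0xC036
s_2 = InvRound(s_1, k_2) = 0xB50C
s_3 = InvRound(s_2, k_1) = 0x7EAC
s_4 = InvRound(s_3, k_0) = 0x1832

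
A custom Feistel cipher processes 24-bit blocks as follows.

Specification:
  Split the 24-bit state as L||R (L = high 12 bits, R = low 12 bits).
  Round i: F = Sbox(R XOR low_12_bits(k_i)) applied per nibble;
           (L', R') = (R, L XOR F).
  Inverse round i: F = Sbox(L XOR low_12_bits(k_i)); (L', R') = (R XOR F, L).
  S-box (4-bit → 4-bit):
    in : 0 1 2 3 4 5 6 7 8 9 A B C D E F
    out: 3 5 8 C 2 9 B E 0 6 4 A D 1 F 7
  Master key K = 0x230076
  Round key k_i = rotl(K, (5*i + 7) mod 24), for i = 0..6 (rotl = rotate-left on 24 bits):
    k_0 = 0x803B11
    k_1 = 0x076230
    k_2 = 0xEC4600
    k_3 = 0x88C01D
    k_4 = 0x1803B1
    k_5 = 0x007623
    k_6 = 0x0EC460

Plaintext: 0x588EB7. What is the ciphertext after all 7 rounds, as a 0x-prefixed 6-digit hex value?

s_0 = plaintext = 0x588EB7
s_1 = Round(s_0, k_0) = 0xEB7CC3
s_2 = Round(s_1, k_1) = 0xCC31CB
s_3 = Round(s_2, k_2) = 0x1CB219
s_4 = Round(s_3, k_3) = 0x2199F9
s_5 = Round(s_4, k_4) = 0x9F9639
s_6 = Round(s_5, k_5) = 0x639AAD
s_7 = Round(s_6, k_6) = 0xAAD9E8

0xAAD9E8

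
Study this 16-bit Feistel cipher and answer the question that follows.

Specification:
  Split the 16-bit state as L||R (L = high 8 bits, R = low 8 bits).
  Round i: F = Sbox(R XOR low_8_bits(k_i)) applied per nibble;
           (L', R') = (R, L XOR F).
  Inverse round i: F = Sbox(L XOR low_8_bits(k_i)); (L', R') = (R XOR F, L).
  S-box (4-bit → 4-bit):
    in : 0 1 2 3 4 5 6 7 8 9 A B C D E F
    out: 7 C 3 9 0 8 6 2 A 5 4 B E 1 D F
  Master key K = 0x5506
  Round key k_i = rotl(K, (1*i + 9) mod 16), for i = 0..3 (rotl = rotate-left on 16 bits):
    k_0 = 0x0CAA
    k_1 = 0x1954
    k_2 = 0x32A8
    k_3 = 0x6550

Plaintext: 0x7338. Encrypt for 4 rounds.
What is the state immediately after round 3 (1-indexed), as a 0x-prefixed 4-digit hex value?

0x1897

s_0 = plaintext = 0x7338
s_1 = Round(s_0, k_0) = 0x3820
s_2 = Round(s_1, k_1) = 0x2018
s_3 = Round(s_2, k_2) = 0x1897
s_4 = Round(s_3, k_3) = 0x97FA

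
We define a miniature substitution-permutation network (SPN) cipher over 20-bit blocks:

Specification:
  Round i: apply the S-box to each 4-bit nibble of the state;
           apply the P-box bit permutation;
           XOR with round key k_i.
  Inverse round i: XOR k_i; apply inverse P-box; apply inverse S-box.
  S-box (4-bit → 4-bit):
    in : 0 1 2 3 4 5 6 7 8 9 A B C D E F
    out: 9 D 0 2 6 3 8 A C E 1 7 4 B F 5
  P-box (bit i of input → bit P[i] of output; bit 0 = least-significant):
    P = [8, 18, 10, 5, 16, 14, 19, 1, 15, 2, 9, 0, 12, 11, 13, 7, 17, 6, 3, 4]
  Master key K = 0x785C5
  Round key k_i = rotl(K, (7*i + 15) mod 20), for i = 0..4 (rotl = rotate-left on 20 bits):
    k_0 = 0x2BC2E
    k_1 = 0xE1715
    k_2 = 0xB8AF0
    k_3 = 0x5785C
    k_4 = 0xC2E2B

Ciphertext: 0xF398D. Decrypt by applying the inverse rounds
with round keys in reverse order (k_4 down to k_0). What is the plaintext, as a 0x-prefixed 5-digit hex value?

0x0B780

s_0 = ciphertext = 0xF398D
s_1 = InvRound(s_0, k_4) = 0xA0401
s_2 = InvRound(s_1, k_3) = 0xEB7B4
s_3 = InvRound(s_2, k_2) = 0x3B3AB
s_4 = InvRound(s_3, k_1) = 0x88519
s_5 = InvRound(s_4, k_0) = 0x0B780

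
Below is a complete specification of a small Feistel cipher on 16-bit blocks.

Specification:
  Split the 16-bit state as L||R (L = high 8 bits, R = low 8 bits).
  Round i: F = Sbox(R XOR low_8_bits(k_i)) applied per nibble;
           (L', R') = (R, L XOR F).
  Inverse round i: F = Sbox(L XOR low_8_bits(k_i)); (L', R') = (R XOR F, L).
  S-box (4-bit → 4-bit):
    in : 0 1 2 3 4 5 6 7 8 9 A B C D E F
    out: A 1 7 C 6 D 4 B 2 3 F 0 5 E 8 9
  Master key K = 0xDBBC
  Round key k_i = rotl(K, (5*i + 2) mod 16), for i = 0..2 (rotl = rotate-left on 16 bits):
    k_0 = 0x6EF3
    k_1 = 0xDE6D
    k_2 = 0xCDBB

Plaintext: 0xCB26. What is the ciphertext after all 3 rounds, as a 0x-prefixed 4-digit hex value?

s_0 = plaintext = 0xCB26
s_1 = Round(s_0, k_0) = 0x2626
s_2 = Round(s_1, k_1) = 0x2646
s_3 = Round(s_2, k_2) = 0x46B8

0x46B8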